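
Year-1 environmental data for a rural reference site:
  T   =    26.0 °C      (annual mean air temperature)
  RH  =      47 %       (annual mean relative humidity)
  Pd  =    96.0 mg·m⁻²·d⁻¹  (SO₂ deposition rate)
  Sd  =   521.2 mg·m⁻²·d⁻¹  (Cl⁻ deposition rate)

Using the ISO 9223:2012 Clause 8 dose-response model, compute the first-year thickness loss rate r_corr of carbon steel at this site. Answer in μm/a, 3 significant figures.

r_corr = 86.3 μm/a

carbon steel: T>10 °C ⇒ hinge -0.054·(26.0−10) = -0.8640
  SO₂ term: 1.77·96.0^0.52·exp(0.02·47-0.8640) = 20.5
  Sd branch = 0.102·Sd^0.62·e^(0.033·RH+0.04·T) = 65.83 μm/a
  sum: 20.5 + 65.83 → r_corr = 86.33 μm/a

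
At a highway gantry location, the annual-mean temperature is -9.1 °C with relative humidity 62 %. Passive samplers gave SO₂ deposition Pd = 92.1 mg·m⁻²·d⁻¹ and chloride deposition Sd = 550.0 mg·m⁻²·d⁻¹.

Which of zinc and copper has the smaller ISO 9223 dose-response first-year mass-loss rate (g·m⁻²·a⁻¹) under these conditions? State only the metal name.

zinc: f(T) = +0.038·(T−10) [T≤10 °C] = -0.7258
  sulphur-dioxide contribution → 0.7912 μm/a
  chloride contribution → 0.4836 μm/a
  total first-year rate 1.275 μm/a
  mass loss = 1.275 μm/a × 7.14 g/cm³ = 9.102 g·m⁻²·a⁻¹
copper: temperature factor f = +0.126·(-19.1) = -2.4066
  sulphur-dioxide contribution → 0.06004 μm/a
  chloride contribution → 0.336 μm/a
  ⇒ r_corr(copper) = 0.396 μm/a
  mass loss = 0.396 μm/a × 8.96 g/cm³ = 3.548 g·m⁻²·a⁻¹
Ordering by g·m⁻²·a⁻¹: zinc (9.1) > copper (3.55)

copper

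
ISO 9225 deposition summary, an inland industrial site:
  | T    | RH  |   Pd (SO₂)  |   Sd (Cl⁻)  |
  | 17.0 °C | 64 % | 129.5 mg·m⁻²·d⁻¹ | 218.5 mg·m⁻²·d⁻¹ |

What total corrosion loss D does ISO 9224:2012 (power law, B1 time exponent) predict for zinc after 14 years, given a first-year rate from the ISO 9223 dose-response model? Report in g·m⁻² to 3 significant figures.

zinc: f(T) = -0.071·(T−10) [T>10 °C] = -0.4970
  sulphur-dioxide contribution → 1.267 μm/a
  chloride contribution → 2.67 μm/a
  total first-year rate 3.936 μm/a
Power-law: D(14) = r_corr · 14^0.813
  D(14) = 3.936 × 14^0.813 = 3.936 × 8.547 = 33.64 μm
  Mass loss = 33.64 μm × 7.14 g/cm³ = 240.2 g·m⁻²

D(14) = 240 g·m⁻²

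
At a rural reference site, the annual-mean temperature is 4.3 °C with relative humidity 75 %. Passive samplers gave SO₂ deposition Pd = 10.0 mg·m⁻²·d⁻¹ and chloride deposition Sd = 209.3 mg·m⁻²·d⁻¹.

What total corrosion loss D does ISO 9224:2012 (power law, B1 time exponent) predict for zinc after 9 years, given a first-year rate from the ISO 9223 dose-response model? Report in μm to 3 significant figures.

zinc: T≤10 °C ⇒ hinge +0.038·(4.3−10) = -0.2166
  Pd branch = 0.0129·Pd^0.44·e^(0.046·RH+f) = 0.9012 μm/a
  Sd branch = 0.0175·Sd^0.57·e^(0.008·RH+0.085·T) = 0.9665 μm/a
  sum: 0.9012 + 0.9665 → r_corr = 1.868 μm/a
ISO 9224: D(t) = r_corr · t^b with b = 0.813 (zinc, B1)
  D(9) = 1.868 × 9^0.813 = 1.868 × 5.968 = 11.15 μm

D(9) = 11.1 μm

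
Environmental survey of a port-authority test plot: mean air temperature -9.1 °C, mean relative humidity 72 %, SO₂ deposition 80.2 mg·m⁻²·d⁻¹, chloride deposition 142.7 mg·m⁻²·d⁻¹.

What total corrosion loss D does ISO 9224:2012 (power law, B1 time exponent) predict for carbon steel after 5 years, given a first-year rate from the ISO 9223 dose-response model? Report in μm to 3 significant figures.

D(5) = 48.0 μm

carbon steel: temperature factor f = +0.150·(-19.1) = -2.8650
  SO₂ term: 1.77·80.2^0.52·exp(0.02·72-2.8650) = 4.162
  Cl⁻ term: 0.102·142.7^0.62·exp(0.033·72+0.04·-9.1) = 16.53
  r_corr = 4.162 + 16.53 = 20.69 μm/a
Power-law: D(5) = r_corr · 5^0.523
  D(5) = 20.69 × 5^0.523 = 20.69 × 2.32 = 48 μm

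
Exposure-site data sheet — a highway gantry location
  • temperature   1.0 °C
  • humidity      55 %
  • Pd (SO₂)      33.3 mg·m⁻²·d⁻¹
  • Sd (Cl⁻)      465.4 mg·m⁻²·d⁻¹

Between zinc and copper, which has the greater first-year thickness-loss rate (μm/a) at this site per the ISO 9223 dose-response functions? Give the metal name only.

zinc: f(T) = +0.038·(T−10) [T≤10 °C] = -0.3420
  Pd branch = 0.0129·Pd^0.44·e^(0.046·RH+f) = 0.5379 μm/a
  Sd branch = 0.0175·Sd^0.57·e^(0.008·RH+0.085·T) = 0.9811 μm/a
  sum: 0.5379 + 0.9811 → r_corr = 1.519 μm/a
copper: T≤10 °C ⇒ hinge +0.126·(1.0−10) = -1.1340
  Pd branch = 0.0053·Pd^0.26·e^(0.059·RH+f) = 0.1089 μm/a
  Sd branch = 0.01025·Sd^0.27·e^(0.036·RH+0.049·T) = 0.4095 μm/a
  sum: 0.1089 + 0.4095 → r_corr = 0.5183 μm/a
Ordering by μm/a: zinc (1.52) > copper (0.518)

zinc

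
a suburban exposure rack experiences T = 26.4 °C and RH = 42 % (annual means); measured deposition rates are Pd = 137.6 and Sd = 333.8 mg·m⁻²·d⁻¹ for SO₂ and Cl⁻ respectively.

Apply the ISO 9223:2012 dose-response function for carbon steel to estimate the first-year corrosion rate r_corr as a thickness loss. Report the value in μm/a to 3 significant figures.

r_corr = 64.9 μm/a

carbon steel: temperature factor f = -0.054·(16.4) = -0.8856
  SO₂ term: 1.77·137.6^0.52·exp(0.02·42-0.8856) = 21.89
  Sd branch = 0.102·Sd^0.62·e^(0.033·RH+0.04·T) = 43.02 μm/a
  sum: 21.89 + 43.02 → r_corr = 64.91 μm/a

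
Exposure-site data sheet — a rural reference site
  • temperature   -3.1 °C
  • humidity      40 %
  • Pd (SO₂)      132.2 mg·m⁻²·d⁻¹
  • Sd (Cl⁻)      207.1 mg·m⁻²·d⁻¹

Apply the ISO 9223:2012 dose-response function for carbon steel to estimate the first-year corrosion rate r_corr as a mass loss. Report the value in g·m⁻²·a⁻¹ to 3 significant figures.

carbon steel: f(T) = +0.150·(T−10) [T≤10 °C] = -1.9650
  sulphur-dioxide contribution → 6.999 μm/a
  chloride contribution → 9.206 μm/a
  total first-year rate 16.2 μm/a
Convert to mass loss: 16.2 μm/a × 7.85 g/cm³ = 127.2 g·m⁻²·a⁻¹

r_corr = 127 g·m⁻²·a⁻¹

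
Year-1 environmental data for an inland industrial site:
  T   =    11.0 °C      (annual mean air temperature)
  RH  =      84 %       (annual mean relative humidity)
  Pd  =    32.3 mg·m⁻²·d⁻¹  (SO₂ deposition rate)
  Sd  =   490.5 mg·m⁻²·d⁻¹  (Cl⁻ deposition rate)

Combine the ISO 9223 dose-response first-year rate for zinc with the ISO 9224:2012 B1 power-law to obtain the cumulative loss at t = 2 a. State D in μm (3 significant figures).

zinc: f(T) = -0.071·(T−10) [T>10 °C] = -0.0710
  sulphur-dioxide contribution → 2.642 μm/a
  chloride contribution → 2.983 μm/a
  ⇒ r_corr(zinc) = 5.625 μm/a
Long-term exponent b (ISO 9224 Table 2, B1) = 0.813
  D(2) = 5.625 × 2^0.813 = 5.625 × 1.757 = 9.882 μm

D(2) = 9.88 μm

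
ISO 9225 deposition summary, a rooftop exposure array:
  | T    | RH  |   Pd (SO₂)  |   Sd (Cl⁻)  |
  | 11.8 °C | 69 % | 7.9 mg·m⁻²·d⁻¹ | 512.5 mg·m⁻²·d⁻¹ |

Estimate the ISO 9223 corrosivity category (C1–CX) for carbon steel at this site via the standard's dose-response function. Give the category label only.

C5

carbon steel: T>10 °C ⇒ hinge -0.054·(11.8−10) = -0.0972
  Pd branch = 1.77·Pd^0.52·e^(0.02·RH+f) = 18.7 μm/a
  Sd branch = 0.102·Sd^0.62·e^(0.033·RH+0.04·T) = 76.29 μm/a
  sum: 18.7 + 76.29 → r_corr = 94.99 μm/a
Category bounds: 80…200 μm/a bracket r_corr ⇒ C5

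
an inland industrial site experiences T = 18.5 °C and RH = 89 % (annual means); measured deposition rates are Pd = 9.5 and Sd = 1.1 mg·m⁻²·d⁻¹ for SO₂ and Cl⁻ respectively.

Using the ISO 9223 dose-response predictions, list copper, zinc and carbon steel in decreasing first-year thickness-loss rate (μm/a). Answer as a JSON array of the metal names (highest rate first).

["carbon steel", "copper", "zinc"]

copper: T>10 °C ⇒ hinge -0.080·(18.5−10) = -0.6800
  SO₂ term: 0.0053·9.5^0.26·exp(0.059·89-0.6800) = 0.9197
  Sd branch = 0.01025·Sd^0.27·e^(0.036·RH+0.049·T) = 0.6413 μm/a
  sum: 0.9197 + 0.6413 → r_corr = 1.561 μm/a
zinc: temperature factor f = -0.071·(8.5) = -0.6035
  SO₂ term: 0.0129·9.5^0.44·exp(0.046·89-0.6035) = 1.139
  Sd branch = 0.0175·Sd^0.57·e^(0.008·RH+0.085·T) = 0.1815 μm/a
  r_corr = 1.139 + 0.1815 = 1.321 μm/a
carbon steel: temperature factor f = -0.054·(8.5) = -0.4590
  Pd branch = 1.77·Pd^0.52·e^(0.02·RH+f) = 21.38 μm/a
  Cl⁻ term: 0.102·1.1^0.62·exp(0.033·89+0.04·18.5) = 4.277
  r_corr = 21.38 + 4.277 = 25.66 μm/a
Ordering by μm/a: carbon steel (25.7) > copper (1.56) > zinc (1.32)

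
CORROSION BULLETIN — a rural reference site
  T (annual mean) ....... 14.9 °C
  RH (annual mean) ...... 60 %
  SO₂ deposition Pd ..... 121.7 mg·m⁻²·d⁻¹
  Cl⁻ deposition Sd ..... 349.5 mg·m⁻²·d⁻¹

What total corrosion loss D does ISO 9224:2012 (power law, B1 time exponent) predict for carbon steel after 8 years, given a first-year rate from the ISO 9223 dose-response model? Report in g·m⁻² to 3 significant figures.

carbon steel: f(T) = -0.054·(T−10) [T>10 °C] = -0.2646
  SO₂ term: 1.77·121.7^0.52·exp(0.02·60-0.2646) = 54.77
  Cl⁻ term: 0.102·349.5^0.62·exp(0.033·60+0.04·14.9) = 50.62
  sum: 54.77 + 50.62 → r_corr = 105.4 μm/a
Long-term exponent b (ISO 9224 Table 2, B1) = 0.523
  D(8) = 105.4 × 8^0.523 = 105.4 × 2.967 = 312.7 μm
  Mass loss = 312.7 μm × 7.85 g/cm³ = 2455 g·m⁻²

D(8) = 2.45e+03 g·m⁻²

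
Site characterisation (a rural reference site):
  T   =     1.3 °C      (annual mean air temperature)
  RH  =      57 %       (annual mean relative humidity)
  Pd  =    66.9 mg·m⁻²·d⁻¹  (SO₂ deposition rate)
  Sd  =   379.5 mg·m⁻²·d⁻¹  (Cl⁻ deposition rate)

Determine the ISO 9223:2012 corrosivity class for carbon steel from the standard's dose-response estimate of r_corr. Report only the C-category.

C3

carbon steel: temperature factor f = +0.150·(-8.7) = -1.3050
  sulphur-dioxide contribution → 13.35 μm/a
  chloride contribution → 28 μm/a
  ⇒ r_corr(carbon steel) = 41.35 μm/a
Category bounds: 25…50 μm/a bracket r_corr ⇒ C3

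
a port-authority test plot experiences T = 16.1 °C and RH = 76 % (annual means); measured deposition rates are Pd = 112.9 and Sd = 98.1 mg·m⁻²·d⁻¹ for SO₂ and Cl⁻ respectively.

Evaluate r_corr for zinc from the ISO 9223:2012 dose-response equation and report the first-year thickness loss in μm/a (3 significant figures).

r_corr = 3.93 μm/a

zinc: T>10 °C ⇒ hinge -0.071·(16.1−10) = -0.4331
  Pd branch = 0.0129·Pd^0.44·e^(0.046·RH+f) = 2.208 μm/a
  Cl⁻ term: 0.0175·98.1^0.57·exp(0.008·76+0.085·16.1) = 1.725
  r_corr = 2.208 + 1.725 = 3.932 μm/a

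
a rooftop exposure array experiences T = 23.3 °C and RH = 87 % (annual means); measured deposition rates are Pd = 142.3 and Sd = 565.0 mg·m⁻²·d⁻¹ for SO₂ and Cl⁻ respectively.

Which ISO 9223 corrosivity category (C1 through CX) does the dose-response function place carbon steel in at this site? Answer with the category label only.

CX

carbon steel: temperature factor f = -0.054·(13.3) = -0.7182
  Pd branch = 1.77·Pd^0.52·e^(0.02·RH+f) = 64.77 μm/a
  Sd branch = 0.102·Sd^0.62·e^(0.033·RH+0.04·T) = 232.5 μm/a
  r_corr = 64.77 + 232.5 = 297.3 μm/a
297 μm/a falls in (200, 700] for carbon steel → category CX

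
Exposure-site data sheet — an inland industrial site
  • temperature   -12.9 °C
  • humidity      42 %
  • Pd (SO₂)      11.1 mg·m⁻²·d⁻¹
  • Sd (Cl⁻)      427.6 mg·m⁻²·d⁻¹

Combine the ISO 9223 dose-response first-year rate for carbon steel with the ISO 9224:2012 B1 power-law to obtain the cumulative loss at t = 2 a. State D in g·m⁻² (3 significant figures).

carbon steel: f(T) = +0.150·(T−10) [T≤10 °C] = -3.4350
  SO₂ term: 1.77·11.1^0.52·exp(0.02·42-3.4350) = 0.4619
  Sd branch = 0.102·Sd^0.62·e^(0.033·RH+0.04·T) = 10.42 μm/a
  r_corr = 0.4619 + 10.42 = 10.88 μm/a
ISO 9224: D(t) = r_corr · t^b with b = 0.523 (carbon steel, B1)
  D(2) = 10.88 × 2^0.523 = 10.88 × 1.437 = 15.63 μm
  Mass loss = 15.63 μm × 7.85 g/cm³ = 122.7 g·m⁻²

D(2) = 123 g·m⁻²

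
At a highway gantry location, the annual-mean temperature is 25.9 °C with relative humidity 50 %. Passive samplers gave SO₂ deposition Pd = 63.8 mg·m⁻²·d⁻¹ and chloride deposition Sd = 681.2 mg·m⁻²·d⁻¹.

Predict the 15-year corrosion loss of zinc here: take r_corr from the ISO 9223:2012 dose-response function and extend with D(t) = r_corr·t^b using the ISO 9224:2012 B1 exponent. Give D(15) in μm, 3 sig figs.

zinc: f(T) = -0.071·(T−10) [T>10 °C] = -1.1289
  Pd branch = 0.0129·Pd^0.44·e^(0.046·RH+f) = 0.259 μm/a
  Cl⁻ term: 0.0175·681.2^0.57·exp(0.008·50+0.085·25.9) = 9.723
  sum: 0.259 + 9.723 → r_corr = 9.982 μm/a
ISO 9224: D(t) = r_corr · t^b with b = 0.813 (zinc, B1)
  D(15) = 9.982 × 15^0.813 = 9.982 × 9.04 = 90.24 μm

D(15) = 90.2 μm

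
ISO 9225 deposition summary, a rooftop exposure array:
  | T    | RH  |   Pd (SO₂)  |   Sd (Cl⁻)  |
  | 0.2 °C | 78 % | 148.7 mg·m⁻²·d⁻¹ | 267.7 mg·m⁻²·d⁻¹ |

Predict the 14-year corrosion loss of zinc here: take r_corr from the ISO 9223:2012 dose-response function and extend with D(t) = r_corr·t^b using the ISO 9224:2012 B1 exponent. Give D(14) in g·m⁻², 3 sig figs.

zinc: T≤10 °C ⇒ hinge +0.038·(0.2−10) = -0.3724
  sulphur-dioxide contribution → 2.904 μm/a
  chloride contribution → 0.8039 μm/a
  ⇒ r_corr(zinc) = 3.707 μm/a
Long-term exponent b (ISO 9224 Table 2, B1) = 0.813
  D(14) = 3.707 × 14^0.813 = 3.707 × 8.547 = 31.69 μm
  Mass loss = 31.69 μm × 7.14 g/cm³ = 226.2 g·m⁻²

D(14) = 226 g·m⁻²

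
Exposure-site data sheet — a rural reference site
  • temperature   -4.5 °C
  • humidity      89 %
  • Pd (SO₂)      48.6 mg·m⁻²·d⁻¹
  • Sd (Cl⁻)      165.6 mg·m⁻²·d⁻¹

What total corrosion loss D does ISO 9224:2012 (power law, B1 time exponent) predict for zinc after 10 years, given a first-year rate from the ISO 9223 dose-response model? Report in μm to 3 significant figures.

zinc: T≤10 °C ⇒ hinge +0.038·(-4.5−10) = -0.5510
  SO₂ term: 0.0129·48.6^0.44·exp(0.046·89-0.5510) = 2.463
  Cl⁻ term: 0.0175·165.6^0.57·exp(0.008·89+0.085·-4.5) = 0.4477
  r_corr = 2.463 + 0.4477 = 2.91 μm/a
ISO 9224: D(t) = r_corr · t^b with b = 0.813 (zinc, B1)
  D(10) = 2.91 × 10^0.813 = 2.91 × 6.501 = 18.92 μm

D(10) = 18.9 μm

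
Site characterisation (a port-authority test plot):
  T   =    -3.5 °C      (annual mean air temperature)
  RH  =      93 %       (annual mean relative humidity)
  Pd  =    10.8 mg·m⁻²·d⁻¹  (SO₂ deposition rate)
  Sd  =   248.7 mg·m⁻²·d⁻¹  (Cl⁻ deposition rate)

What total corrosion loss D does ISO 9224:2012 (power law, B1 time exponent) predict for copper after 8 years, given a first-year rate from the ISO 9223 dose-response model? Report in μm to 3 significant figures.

copper: temperature factor f = +0.126·(-13.5) = -1.7010
  SO₂ term: 0.0053·10.8^0.26·exp(0.059·93-1.7010) = 0.4337
  Sd branch = 0.01025·Sd^0.27·e^(0.036·RH+0.049·T) = 1.089 μm/a
  sum: 0.4337 + 1.089 → r_corr = 1.523 μm/a
Power-law: D(8) = r_corr · 8^0.667
  D(8) = 1.523 × 8^0.667 = 1.523 × 4.003 = 6.096 μm

D(8) = 6.10 μm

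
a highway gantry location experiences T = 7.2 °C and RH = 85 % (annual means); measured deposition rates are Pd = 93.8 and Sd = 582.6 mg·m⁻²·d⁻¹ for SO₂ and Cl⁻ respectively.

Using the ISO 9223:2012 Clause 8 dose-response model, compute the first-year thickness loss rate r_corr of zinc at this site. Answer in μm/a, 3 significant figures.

r_corr = 6.67 μm/a

zinc: temperature factor f = +0.038·(-2.8) = -0.1064
  sulphur-dioxide contribution → 4.268 μm/a
  chloride contribution → 2.401 μm/a
  ⇒ r_corr(zinc) = 6.669 μm/a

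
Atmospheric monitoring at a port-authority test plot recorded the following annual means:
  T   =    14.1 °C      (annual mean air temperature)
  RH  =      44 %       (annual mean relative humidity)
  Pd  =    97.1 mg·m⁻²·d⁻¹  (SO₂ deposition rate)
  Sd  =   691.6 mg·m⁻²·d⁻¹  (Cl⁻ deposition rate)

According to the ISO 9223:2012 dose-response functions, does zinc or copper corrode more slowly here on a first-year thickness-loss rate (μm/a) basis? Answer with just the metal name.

zinc: T>10 °C ⇒ hinge -0.071·(14.1−10) = -0.2911
  sulphur-dioxide contribution → 0.5465 μm/a
  chloride contribution → 3.429 μm/a
  ⇒ r_corr(zinc) = 3.975 μm/a
copper: f(T) = -0.080·(T−10) [T>10 °C] = -0.3280
  sulphur-dioxide contribution → 0.1682 μm/a
  chloride contribution → 0.5827 μm/a
  ⇒ r_corr(copper) = 0.751 μm/a
Ordering by μm/a: zinc (3.98) > copper (0.751)

copper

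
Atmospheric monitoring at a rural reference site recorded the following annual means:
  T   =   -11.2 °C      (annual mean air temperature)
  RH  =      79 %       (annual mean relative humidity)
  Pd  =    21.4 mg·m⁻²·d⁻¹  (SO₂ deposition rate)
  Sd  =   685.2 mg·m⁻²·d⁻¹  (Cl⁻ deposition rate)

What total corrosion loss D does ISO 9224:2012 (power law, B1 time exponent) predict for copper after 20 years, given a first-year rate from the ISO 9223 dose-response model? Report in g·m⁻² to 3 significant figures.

copper: T≤10 °C ⇒ hinge +0.126·(-11.2−10) = -2.6712
  Pd branch = 0.0053·Pd^0.26·e^(0.059·RH+f) = 0.08597 μm/a
  Cl⁻ term: 0.01025·685.2^0.27·exp(0.036·79+0.049·-11.2) = 0.5932
  sum: 0.08597 + 0.5932 → r_corr = 0.6792 μm/a
Long-term exponent b (ISO 9224 Table 2, B1) = 0.667
  D(20) = 0.6792 × 20^0.667 = 0.6792 × 7.375 = 5.009 μm
  Mass loss = 5.009 μm × 8.96 g/cm³ = 44.88 g·m⁻²

D(20) = 44.9 g·m⁻²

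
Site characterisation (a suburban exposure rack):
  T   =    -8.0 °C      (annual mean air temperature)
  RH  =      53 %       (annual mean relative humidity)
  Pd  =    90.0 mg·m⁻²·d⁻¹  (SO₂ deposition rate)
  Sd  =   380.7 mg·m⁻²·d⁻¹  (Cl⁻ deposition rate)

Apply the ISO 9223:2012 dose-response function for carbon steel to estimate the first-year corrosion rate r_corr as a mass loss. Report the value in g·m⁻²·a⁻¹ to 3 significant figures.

carbon steel: temperature factor f = +0.150·(-18.0) = -2.7000
  sulphur-dioxide contribution → 3.564 μm/a
  chloride contribution → 16.95 μm/a
  total first-year rate 20.51 μm/a
Convert to mass loss: 20.51 μm/a × 7.85 g/cm³ = 161 g·m⁻²·a⁻¹

r_corr = 161 g·m⁻²·a⁻¹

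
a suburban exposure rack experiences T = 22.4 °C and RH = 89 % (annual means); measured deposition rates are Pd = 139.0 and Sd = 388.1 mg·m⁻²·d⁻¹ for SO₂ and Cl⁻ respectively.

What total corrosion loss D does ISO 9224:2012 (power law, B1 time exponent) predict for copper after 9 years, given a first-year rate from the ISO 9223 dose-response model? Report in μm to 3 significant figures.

D(9) = 22.2 μm

copper: temperature factor f = -0.080·(12.4) = -0.9920
  Pd branch = 0.0053·Pd^0.26·e^(0.059·RH+f) = 1.352 μm/a
  Cl⁻ term: 0.01025·388.1^0.27·exp(0.036·89+0.049·22.4) = 3.784
  r_corr = 1.352 + 3.784 = 5.136 μm/a
Long-term exponent b (ISO 9224 Table 2, B1) = 0.667
  D(9) = 5.136 × 9^0.667 = 5.136 × 4.33 = 22.24 μm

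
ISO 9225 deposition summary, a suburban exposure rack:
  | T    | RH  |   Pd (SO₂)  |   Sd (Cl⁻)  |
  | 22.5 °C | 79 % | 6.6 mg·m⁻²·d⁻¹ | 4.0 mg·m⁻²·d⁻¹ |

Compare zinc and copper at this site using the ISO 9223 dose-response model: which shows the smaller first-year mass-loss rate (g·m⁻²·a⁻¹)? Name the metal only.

zinc: T>10 °C ⇒ hinge -0.071·(22.5−10) = -0.8875
  sulphur-dioxide contribution → 0.4613 μm/a
  chloride contribution → 0.4912 μm/a
  ⇒ r_corr(zinc) = 0.9525 μm/a
  mass loss = 0.9525 μm/a × 7.14 g/cm³ = 6.801 g·m⁻²·a⁻¹
copper: f(T) = -0.080·(T−10) [T>10 °C] = -1.0000
  sulphur-dioxide contribution → 0.3368 μm/a
  chloride contribution → 0.7713 μm/a
  ⇒ r_corr(copper) = 1.108 μm/a
  mass loss = 1.108 μm/a × 8.96 g/cm³ = 9.928 g·m⁻²·a⁻¹
Ordering by g·m⁻²·a⁻¹: copper (9.93) > zinc (6.8)

zinc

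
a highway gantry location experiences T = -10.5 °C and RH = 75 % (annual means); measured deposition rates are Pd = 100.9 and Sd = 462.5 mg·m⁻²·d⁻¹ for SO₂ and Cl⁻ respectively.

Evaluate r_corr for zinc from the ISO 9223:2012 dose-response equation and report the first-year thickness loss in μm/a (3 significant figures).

r_corr = 1.85 μm/a

zinc: f(T) = +0.038·(T−10) [T≤10 °C] = -0.7790
  SO₂ term: 0.0129·100.9^0.44·exp(0.046·75-0.7790) = 1.42
  Sd branch = 0.0175·Sd^0.57·e^(0.008·RH+0.085·T) = 0.4316 μm/a
  r_corr = 1.42 + 0.4316 = 1.852 μm/a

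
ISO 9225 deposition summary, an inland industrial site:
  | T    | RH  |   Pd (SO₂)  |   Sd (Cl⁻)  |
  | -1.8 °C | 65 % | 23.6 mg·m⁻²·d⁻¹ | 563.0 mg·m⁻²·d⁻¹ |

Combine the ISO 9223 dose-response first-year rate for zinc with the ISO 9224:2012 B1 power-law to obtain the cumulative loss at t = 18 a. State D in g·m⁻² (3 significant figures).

D(18) = 119 g·m⁻²

zinc: f(T) = +0.038·(T−10) [T≤10 °C] = -0.4484
  Pd branch = 0.0129·Pd^0.44·e^(0.046·RH+f) = 0.6584 μm/a
  Cl⁻ term: 0.0175·563.0^0.57·exp(0.008·65+0.085·-1.8) = 0.9337
  sum: 0.6584 + 0.9337 → r_corr = 1.592 μm/a
Power-law: D(18) = r_corr · 18^0.813
  D(18) = 1.592 × 18^0.813 = 1.592 × 10.48 = 16.69 μm
  Mass loss = 16.69 μm × 7.14 g/cm³ = 119.2 g·m⁻²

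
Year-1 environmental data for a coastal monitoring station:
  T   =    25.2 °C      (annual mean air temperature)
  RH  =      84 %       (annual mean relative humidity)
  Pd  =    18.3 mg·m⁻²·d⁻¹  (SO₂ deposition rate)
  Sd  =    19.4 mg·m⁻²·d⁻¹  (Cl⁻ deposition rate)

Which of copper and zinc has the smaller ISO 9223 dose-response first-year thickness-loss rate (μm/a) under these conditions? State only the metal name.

copper: T>10 °C ⇒ hinge -0.080·(25.2−10) = -1.2160
  sulphur-dioxide contribution → 0.4751 μm/a
  chloride contribution → 1.614 μm/a
  total first-year rate 2.089 μm/a
zinc: f(T) = -0.071·(T−10) [T>10 °C] = -1.0792
  sulphur-dioxide contribution → 0.7507 μm/a
  chloride contribution → 1.582 μm/a
  total first-year rate 2.333 μm/a
Ordering by μm/a: zinc (2.33) > copper (2.09)

copper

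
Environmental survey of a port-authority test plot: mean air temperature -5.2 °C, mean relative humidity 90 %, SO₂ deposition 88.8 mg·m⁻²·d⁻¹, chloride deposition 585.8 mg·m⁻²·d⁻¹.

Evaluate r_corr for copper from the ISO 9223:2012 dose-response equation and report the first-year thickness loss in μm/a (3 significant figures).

r_corr = 1.64 μm/a

copper: T≤10 °C ⇒ hinge +0.126·(-5.2−10) = -1.9152
  Pd branch = 0.0053·Pd^0.26·e^(0.059·RH+f) = 0.5072 μm/a
  Cl⁻ term: 0.01025·585.8^0.27·exp(0.036·90+0.049·-5.2) = 1.134
  sum: 0.5072 + 1.134 → r_corr = 1.641 μm/a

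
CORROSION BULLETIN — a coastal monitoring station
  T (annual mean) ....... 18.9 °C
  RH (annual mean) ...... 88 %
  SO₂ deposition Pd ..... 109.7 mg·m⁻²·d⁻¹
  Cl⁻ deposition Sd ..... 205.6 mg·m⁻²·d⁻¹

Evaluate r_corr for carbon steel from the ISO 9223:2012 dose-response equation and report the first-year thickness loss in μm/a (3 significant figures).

carbon steel: temperature factor f = -0.054·(8.9) = -0.4806
  Pd branch = 1.77·Pd^0.52·e^(0.02·RH+f) = 73.2 μm/a
  Sd branch = 0.102·Sd^0.62·e^(0.033·RH+0.04·T) = 107.7 μm/a
  sum: 73.2 + 107.7 → r_corr = 180.9 μm/a

r_corr = 181 μm/a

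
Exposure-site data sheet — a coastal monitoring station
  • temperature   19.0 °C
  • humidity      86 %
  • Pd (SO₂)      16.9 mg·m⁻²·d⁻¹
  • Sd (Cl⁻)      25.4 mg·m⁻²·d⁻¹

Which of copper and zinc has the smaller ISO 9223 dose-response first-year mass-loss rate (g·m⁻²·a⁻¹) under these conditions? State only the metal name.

zinc

copper: temperature factor f = -0.080·(9.0) = -0.7200
  Pd branch = 0.0053·Pd^0.26·e^(0.059·RH+f) = 0.8599 μm/a
  Sd branch = 0.01025·Sd^0.27·e^(0.036·RH+0.049·T) = 1.377 μm/a
  sum: 0.8599 + 1.377 → r_corr = 2.237 μm/a
  mass loss = 2.237 μm/a × 8.96 g/cm³ = 20.04 g·m⁻²·a⁻¹
zinc: f(T) = -0.071·(T−10) [T>10 °C] = -0.6390
  Pd branch = 0.0129·Pd^0.44·e^(0.046·RH+f) = 1.234 μm/a
  Cl⁻ term: 0.0175·25.4^0.57·exp(0.008·86+0.085·19.0) = 1.107
  r_corr = 1.234 + 1.107 = 2.341 μm/a
  mass loss = 2.341 μm/a × 7.14 g/cm³ = 16.71 g·m⁻²·a⁻¹
Ordering by g·m⁻²·a⁻¹: copper (20) > zinc (16.7)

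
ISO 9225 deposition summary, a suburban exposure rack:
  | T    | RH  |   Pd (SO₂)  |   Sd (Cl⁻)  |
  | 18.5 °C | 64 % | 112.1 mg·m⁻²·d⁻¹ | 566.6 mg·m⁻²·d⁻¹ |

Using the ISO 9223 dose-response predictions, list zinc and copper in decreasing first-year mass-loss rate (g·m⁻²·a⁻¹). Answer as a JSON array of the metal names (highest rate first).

["zinc", "copper"]

zinc: T>10 °C ⇒ hinge -0.071·(18.5−10) = -0.6035
  sulphur-dioxide contribution → 1.069 μm/a
  chloride contribution → 5.22 μm/a
  total first-year rate 6.289 μm/a
  mass loss = 6.289 μm/a × 7.14 g/cm³ = 44.9 g·m⁻²·a⁻¹
copper: temperature factor f = -0.080·(8.5) = -0.6800
  sulphur-dioxide contribution → 0.3997 μm/a
  chloride contribution → 1.407 μm/a
  total first-year rate 1.807 μm/a
  mass loss = 1.807 μm/a × 8.96 g/cm³ = 16.19 g·m⁻²·a⁻¹
Ordering by g·m⁻²·a⁻¹: zinc (44.9) > copper (16.2)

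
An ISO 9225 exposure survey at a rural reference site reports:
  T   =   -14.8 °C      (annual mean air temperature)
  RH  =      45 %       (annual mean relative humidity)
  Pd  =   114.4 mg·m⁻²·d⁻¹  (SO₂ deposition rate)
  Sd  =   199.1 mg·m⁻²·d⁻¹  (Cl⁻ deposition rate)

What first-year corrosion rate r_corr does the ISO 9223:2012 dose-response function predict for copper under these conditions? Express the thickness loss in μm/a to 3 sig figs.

copper: T≤10 °C ⇒ hinge +0.126·(-14.8−10) = -3.1248
  Pd branch = 0.0053·Pd^0.26·e^(0.059·RH+f) = 0.01136 μm/a
  Sd branch = 0.01025·Sd^0.27·e^(0.036·RH+0.049·T) = 0.1047 μm/a
  sum: 0.01136 + 0.1047 → r_corr = 0.1161 μm/a

r_corr = 0.116 μm/a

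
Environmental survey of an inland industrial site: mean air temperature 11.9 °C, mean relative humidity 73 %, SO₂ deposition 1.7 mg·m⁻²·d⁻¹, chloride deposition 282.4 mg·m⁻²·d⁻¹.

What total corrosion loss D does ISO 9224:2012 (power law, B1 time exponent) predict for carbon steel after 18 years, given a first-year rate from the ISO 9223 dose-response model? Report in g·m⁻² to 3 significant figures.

carbon steel: f(T) = -0.054·(T−10) [T>10 °C] = -0.1026
  sulphur-dioxide contribution → 9.064 μm/a
  chloride contribution → 60.41 μm/a
  ⇒ r_corr(carbon steel) = 69.47 μm/a
Long-term exponent b (ISO 9224 Table 2, B1) = 0.523
  D(18) = 69.47 × 18^0.523 = 69.47 × 4.534 = 315 μm
  Mass loss = 315 μm × 7.85 g/cm³ = 2473 g·m⁻²

D(18) = 2.47e+03 g·m⁻²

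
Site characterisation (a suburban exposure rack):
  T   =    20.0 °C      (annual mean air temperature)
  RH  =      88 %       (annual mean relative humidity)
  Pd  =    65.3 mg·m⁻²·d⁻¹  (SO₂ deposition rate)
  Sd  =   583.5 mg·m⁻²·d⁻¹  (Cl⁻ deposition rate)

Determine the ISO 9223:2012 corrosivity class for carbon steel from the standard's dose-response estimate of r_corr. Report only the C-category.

CX

carbon steel: temperature factor f = -0.054·(10.0) = -0.5400
  SO₂ term: 1.77·65.3^0.52·exp(0.02·88-0.5400) = 52.67
  Cl⁻ term: 0.102·583.5^0.62·exp(0.033·88+0.04·20.0) = 214.9
  r_corr = 52.67 + 214.9 = 267.5 μm/a
268 μm/a falls in (200, 700] for carbon steel → category CX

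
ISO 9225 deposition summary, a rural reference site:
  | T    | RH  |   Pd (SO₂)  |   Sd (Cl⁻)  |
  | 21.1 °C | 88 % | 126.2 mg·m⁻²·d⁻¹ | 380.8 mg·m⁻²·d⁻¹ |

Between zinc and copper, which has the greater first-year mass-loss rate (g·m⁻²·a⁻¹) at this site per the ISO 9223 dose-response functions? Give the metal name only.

zinc: temperature factor f = -0.071·(11.1) = -0.7881
  sulphur-dioxide contribution → 2.824 μm/a
  chloride contribution → 6.291 μm/a
  total first-year rate 9.114 μm/a
  mass loss = 9.114 μm/a × 7.14 g/cm³ = 65.08 g·m⁻²·a⁻¹
copper: temperature factor f = -0.080·(11.1) = -0.8880
  sulphur-dioxide contribution → 1.38 μm/a
  chloride contribution → 3.407 μm/a
  total first-year rate 4.787 μm/a
  mass loss = 4.787 μm/a × 8.96 g/cm³ = 42.89 g·m⁻²·a⁻¹
Ordering by g·m⁻²·a⁻¹: zinc (65.1) > copper (42.9)

zinc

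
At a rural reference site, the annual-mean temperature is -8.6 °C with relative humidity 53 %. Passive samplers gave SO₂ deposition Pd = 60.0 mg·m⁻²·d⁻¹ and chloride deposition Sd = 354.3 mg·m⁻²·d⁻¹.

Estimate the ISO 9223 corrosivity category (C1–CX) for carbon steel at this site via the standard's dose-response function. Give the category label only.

carbon steel: f(T) = +0.150·(T−10) [T≤10 °C] = -2.7900
  SO₂ term: 1.77·60.0^0.52·exp(0.02·53-2.7900) = 2.638
  Cl⁻ term: 0.102·354.3^0.62·exp(0.033·53+0.04·-8.6) = 15.83
  sum: 2.638 + 15.83 → r_corr = 18.46 μm/a
Category bounds: 1.3…25 μm/a bracket r_corr ⇒ C2

C2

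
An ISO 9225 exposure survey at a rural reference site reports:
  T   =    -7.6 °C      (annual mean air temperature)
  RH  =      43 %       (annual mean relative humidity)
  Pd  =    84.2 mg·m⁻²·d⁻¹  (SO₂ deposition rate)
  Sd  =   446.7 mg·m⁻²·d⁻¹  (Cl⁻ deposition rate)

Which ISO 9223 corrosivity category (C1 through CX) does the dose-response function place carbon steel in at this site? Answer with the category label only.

carbon steel: temperature factor f = +0.150·(-17.6) = -2.6400
  sulphur-dioxide contribution → 2.993 μm/a
  chloride contribution → 13.67 μm/a
  ⇒ r_corr(carbon steel) = 16.67 μm/a
Category bounds: 1.3…25 μm/a bracket r_corr ⇒ C2

C2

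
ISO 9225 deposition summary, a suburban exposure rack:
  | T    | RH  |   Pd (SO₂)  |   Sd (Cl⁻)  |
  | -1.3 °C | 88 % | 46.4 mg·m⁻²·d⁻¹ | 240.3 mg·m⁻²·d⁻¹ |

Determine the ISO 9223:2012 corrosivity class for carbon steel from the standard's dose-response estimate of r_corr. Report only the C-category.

C4

carbon steel: f(T) = +0.150·(T−10) [T≤10 °C] = -1.6950
  Pd branch = 1.77·Pd^0.52·e^(0.02·RH+f) = 13.89 μm/a
  Sd branch = 0.102·Sd^0.62·e^(0.033·RH+0.04·T) = 52.88 μm/a
  sum: 13.89 + 52.88 → r_corr = 66.77 μm/a
ISO 9223 Table 2 (carbon steel): 50 < 66.8 ≤ 80 μm/a ⇒ C4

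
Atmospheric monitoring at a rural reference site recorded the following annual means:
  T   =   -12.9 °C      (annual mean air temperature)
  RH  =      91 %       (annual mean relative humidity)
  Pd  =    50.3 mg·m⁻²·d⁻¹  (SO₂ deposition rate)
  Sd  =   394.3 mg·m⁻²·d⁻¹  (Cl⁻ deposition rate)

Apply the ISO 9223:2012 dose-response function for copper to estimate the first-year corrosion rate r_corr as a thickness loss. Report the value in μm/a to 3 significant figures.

r_corr = 0.900 μm/a

copper: f(T) = +0.126·(T−10) [T≤10 °C] = -2.8854
  Pd branch = 0.0053·Pd^0.26·e^(0.059·RH+f) = 0.1759 μm/a
  Cl⁻ term: 0.01025·394.3^0.27·exp(0.036·91+0.049·-12.9) = 0.7241
  sum: 0.1759 + 0.7241 → r_corr = 0.9001 μm/a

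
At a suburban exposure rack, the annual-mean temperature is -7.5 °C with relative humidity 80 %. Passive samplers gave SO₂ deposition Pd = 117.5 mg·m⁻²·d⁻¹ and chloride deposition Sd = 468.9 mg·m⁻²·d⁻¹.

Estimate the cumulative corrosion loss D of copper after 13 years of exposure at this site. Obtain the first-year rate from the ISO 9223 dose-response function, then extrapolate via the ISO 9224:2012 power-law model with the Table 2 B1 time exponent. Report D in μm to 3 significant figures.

copper: temperature factor f = +0.126·(-17.5) = -2.2050
  SO₂ term: 0.0053·117.5^0.26·exp(0.059·80-2.2050) = 0.2263
  Cl⁻ term: 0.01025·468.9^0.27·exp(0.036·80+0.049·-7.5) = 0.6654
  sum: 0.2263 + 0.6654 → r_corr = 0.8917 μm/a
ISO 9224: D(t) = r_corr · t^b with b = 0.667 (copper, B1)
  D(13) = 0.8917 × 13^0.667 = 0.8917 × 5.534 = 4.934 μm

D(13) = 4.93 μm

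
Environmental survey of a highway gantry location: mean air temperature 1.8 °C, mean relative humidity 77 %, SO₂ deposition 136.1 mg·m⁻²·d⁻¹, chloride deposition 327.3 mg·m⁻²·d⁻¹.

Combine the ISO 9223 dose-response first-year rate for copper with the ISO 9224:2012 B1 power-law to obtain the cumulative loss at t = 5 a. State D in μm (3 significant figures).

D(5) = 4.36 μm

copper: f(T) = +0.126·(T−10) [T≤10 °C] = -1.0332
  SO₂ term: 0.0053·136.1^0.26·exp(0.059·77-1.0332) = 0.6359
  Cl⁻ term: 0.01025·327.3^0.27·exp(0.036·77+0.049·1.8) = 0.8549
  sum: 0.6359 + 0.8549 → r_corr = 1.491 μm/a
Power-law: D(5) = r_corr · 5^0.667
  D(5) = 1.491 × 5^0.667 = 1.491 × 2.926 = 4.361 μm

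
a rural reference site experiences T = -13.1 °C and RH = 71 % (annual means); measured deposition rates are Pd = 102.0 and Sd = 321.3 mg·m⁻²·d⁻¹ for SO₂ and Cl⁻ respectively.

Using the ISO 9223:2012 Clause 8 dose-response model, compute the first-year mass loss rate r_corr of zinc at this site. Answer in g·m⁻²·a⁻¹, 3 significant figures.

r_corr = 9.62 g·m⁻²·a⁻¹

zinc: f(T) = +0.038·(T−10) [T≤10 °C] = -0.8778
  Pd branch = 0.0129·Pd^0.44·e^(0.046·RH+f) = 1.075 μm/a
  Cl⁻ term: 0.0175·321.3^0.57·exp(0.008·71+0.085·-13.1) = 0.2723
  r_corr = 1.075 + 0.2723 = 1.348 μm/a
Convert to mass loss: 1.348 μm/a × 7.14 g/cm³ = 9.622 g·m⁻²·a⁻¹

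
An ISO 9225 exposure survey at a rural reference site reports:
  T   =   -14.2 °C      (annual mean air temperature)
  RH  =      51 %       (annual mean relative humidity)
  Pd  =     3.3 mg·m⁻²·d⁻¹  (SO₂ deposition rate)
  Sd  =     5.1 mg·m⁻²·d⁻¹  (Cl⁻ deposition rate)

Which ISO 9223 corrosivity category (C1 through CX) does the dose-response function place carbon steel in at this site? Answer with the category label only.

carbon steel: temperature factor f = +0.150·(-24.2) = -3.6300
  Pd branch = 1.77·Pd^0.52·e^(0.02·RH+f) = 0.2422 μm/a
  Sd branch = 0.102·Sd^0.62·e^(0.033·RH+0.04·T) = 0.8541 μm/a
  r_corr = 0.2422 + 0.8541 = 1.096 μm/a
Category bounds: 0…1.3 μm/a bracket r_corr ⇒ C1

C1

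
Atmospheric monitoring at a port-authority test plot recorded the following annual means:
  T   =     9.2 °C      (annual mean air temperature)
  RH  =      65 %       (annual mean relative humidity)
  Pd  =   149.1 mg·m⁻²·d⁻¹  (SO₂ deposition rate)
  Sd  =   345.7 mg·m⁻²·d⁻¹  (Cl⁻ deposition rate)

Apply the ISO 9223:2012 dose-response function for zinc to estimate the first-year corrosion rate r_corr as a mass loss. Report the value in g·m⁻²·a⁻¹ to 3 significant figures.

zinc: temperature factor f = +0.038·(-0.8) = -0.0304
  SO₂ term: 0.0129·149.1^0.44·exp(0.046·65-0.0304) = 2.25
  Cl⁻ term: 0.0175·345.7^0.57·exp(0.008·65+0.085·9.2) = 1.801
  sum: 2.25 + 1.801 → r_corr = 4.052 μm/a
Convert to mass loss: 4.052 μm/a × 7.14 g/cm³ = 28.93 g·m⁻²·a⁻¹

r_corr = 28.9 g·m⁻²·a⁻¹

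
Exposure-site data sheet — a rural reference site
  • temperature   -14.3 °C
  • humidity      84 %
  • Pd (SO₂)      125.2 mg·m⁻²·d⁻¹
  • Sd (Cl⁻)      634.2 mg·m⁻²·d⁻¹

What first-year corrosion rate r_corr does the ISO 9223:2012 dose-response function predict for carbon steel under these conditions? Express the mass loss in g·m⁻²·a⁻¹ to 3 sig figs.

r_corr = 419 g·m⁻²·a⁻¹

carbon steel: temperature factor f = +0.150·(-24.3) = -3.6450
  SO₂ term: 1.77·125.2^0.52·exp(0.02·84-3.6450) = 3.057
  Sd branch = 0.102·Sd^0.62·e^(0.033·RH+0.04·T) = 50.28 μm/a
  r_corr = 3.057 + 50.28 = 53.34 μm/a
Convert to mass loss: 53.34 μm/a × 7.85 g/cm³ = 418.7 g·m⁻²·a⁻¹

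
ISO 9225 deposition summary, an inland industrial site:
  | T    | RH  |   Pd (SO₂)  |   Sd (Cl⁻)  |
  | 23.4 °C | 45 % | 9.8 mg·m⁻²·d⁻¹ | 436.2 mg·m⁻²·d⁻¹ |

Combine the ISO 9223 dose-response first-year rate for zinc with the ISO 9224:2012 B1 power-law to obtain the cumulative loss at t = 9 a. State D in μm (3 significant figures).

zinc: temperature factor f = -0.071·(13.4) = -0.9514
  sulphur-dioxide contribution → 0.1078 μm/a
  chloride contribution → 5.859 μm/a
  total first-year rate 5.967 μm/a
Power-law: D(9) = r_corr · 9^0.813
  D(9) = 5.967 × 9^0.813 = 5.967 × 5.968 = 35.61 μm

D(9) = 35.6 μm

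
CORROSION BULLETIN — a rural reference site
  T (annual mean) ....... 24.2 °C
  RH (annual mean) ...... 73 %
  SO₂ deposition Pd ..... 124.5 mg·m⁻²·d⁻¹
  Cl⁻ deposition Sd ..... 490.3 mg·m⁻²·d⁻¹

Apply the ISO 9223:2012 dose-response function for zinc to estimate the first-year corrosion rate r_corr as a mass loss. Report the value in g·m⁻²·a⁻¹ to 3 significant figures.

r_corr = 67.9 g·m⁻²·a⁻¹

zinc: T>10 °C ⇒ hinge -0.071·(24.2−10) = -1.0082
  sulphur-dioxide contribution → 1.13 μm/a
  chloride contribution → 8.386 μm/a
  ⇒ r_corr(zinc) = 9.516 μm/a
Convert to mass loss: 9.516 μm/a × 7.14 g/cm³ = 67.94 g·m⁻²·a⁻¹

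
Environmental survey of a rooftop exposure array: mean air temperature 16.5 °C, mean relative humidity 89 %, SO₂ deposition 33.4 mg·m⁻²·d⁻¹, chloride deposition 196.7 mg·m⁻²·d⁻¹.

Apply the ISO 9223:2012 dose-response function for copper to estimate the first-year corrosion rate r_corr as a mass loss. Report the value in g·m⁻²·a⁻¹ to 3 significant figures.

copper: T>10 °C ⇒ hinge -0.080·(16.5−10) = -0.5200
  sulphur-dioxide contribution → 1.497 μm/a
  chloride contribution → 2.359 μm/a
  total first-year rate 3.855 μm/a
Convert to mass loss: 3.855 μm/a × 8.96 g/cm³ = 34.54 g·m⁻²·a⁻¹

r_corr = 34.5 g·m⁻²·a⁻¹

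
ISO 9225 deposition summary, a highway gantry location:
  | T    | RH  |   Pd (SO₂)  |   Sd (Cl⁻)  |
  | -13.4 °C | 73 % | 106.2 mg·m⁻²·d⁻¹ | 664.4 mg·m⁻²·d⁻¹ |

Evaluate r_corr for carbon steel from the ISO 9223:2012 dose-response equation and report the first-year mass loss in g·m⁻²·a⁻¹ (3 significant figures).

carbon steel: f(T) = +0.150·(T−10) [T≤10 °C] = -3.5100
  Pd branch = 1.77·Pd^0.52·e^(0.02·RH+f) = 2.578 μm/a
  Cl⁻ term: 0.102·664.4^0.62·exp(0.033·73+0.04·-13.4) = 37.32
  r_corr = 2.578 + 37.32 = 39.9 μm/a
Convert to mass loss: 39.9 μm/a × 7.85 g/cm³ = 313.2 g·m⁻²·a⁻¹

r_corr = 313 g·m⁻²·a⁻¹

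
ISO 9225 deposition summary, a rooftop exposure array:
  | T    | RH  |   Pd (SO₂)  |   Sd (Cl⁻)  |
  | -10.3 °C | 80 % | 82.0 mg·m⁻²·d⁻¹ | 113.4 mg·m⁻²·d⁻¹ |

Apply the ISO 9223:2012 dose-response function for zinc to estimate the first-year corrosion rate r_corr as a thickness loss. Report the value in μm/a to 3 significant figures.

r_corr = 1.85 μm/a

zinc: temperature factor f = +0.038·(-20.3) = -0.7714
  Pd branch = 0.0129·Pd^0.44·e^(0.046·RH+f) = 1.644 μm/a
  Cl⁻ term: 0.0175·113.4^0.57·exp(0.008·80+0.085·-10.3) = 0.2051
  sum: 1.644 + 0.2051 → r_corr = 1.849 μm/a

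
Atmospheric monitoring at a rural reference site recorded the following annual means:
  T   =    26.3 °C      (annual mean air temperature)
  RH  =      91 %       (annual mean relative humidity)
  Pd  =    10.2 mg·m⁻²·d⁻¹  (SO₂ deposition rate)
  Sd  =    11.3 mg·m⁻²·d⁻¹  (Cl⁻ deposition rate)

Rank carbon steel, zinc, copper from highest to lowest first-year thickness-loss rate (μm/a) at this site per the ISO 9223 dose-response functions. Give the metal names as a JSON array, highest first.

["carbon steel", "copper", "zinc"]

carbon steel: f(T) = -0.054·(T−10) [T>10 °C] = -0.8802
  SO₂ term: 1.77·10.2^0.52·exp(0.02·91-0.8802) = 15.16
  Sd branch = 0.102·Sd^0.62·e^(0.033·RH+0.04·T) = 26.46 μm/a
  r_corr = 15.16 + 26.46 = 41.62 μm/a
zinc: f(T) = -0.071·(T−10) [T>10 °C] = -1.1573
  Pd branch = 0.0129·Pd^0.44·e^(0.046·RH+f) = 0.7408 μm/a
  Sd branch = 0.0175·Sd^0.57·e^(0.008·RH+0.085·T) = 1.35 μm/a
  sum: 0.7408 + 1.35 → r_corr = 2.091 μm/a
copper: temperature factor f = -0.080·(16.3) = -1.3040
  SO₂ term: 0.0053·10.2^0.26·exp(0.059·91-1.3040) = 0.5648
  Sd branch = 0.01025·Sd^0.27·e^(0.036·RH+0.049·T) = 1.894 μm/a
  r_corr = 0.5648 + 1.894 = 2.459 μm/a
Ordering by μm/a: carbon steel (41.6) > copper (2.46) > zinc (2.09)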